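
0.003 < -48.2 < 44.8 False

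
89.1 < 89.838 True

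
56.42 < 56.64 True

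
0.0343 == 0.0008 False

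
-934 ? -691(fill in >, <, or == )<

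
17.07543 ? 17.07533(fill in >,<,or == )>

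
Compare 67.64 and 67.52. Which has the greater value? 67.64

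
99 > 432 False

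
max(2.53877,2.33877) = 2.53877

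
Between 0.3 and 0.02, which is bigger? 0.3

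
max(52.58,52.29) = 52.58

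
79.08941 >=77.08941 True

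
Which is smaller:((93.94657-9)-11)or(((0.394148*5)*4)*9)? (((0.394148*5)*4)*9)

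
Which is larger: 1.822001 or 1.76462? 1.822001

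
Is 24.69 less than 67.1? Yes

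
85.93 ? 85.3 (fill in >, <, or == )>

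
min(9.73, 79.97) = 9.73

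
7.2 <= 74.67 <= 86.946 True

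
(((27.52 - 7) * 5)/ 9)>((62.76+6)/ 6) False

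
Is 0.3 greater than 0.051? Yes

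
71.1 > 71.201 False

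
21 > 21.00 False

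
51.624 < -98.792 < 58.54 False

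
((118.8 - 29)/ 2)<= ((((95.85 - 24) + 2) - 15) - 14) False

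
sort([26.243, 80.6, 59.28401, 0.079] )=[0.079, 26.243, 59.28401, 80.6]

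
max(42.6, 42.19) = 42.6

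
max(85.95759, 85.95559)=85.95759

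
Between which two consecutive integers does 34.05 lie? 34 and 35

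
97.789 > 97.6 True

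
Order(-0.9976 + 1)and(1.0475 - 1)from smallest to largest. (-0.9976 + 1), (1.0475 - 1)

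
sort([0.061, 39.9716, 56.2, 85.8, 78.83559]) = [0.061, 39.9716, 56.2, 78.83559, 85.8]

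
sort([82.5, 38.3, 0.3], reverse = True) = [82.5, 38.3, 0.3]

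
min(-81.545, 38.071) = -81.545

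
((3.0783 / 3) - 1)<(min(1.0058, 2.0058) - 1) False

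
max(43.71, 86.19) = 86.19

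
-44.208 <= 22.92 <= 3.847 False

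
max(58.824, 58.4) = 58.824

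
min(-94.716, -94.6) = -94.716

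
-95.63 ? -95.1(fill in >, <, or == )<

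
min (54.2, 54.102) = 54.102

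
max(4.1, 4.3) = 4.3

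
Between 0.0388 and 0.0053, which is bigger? 0.0388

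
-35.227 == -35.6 False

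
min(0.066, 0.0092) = 0.0092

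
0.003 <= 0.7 True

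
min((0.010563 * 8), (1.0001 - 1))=0.0001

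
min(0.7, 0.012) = 0.012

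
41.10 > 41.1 False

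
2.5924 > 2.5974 False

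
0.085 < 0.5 True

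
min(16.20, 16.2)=16.20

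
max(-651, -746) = -651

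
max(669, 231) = 669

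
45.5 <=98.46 True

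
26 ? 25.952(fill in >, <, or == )>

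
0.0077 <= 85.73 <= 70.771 False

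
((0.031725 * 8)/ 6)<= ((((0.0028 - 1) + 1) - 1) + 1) False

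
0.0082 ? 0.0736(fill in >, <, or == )<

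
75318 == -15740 False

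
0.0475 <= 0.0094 False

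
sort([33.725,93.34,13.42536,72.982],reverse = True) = [93.34,72.982,33.725,13.42536]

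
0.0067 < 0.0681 True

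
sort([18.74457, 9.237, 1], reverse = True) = [18.74457, 9.237, 1]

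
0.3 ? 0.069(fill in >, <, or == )>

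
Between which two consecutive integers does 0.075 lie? 0 and 1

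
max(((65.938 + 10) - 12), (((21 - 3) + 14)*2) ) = 64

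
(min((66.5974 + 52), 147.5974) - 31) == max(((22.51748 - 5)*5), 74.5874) False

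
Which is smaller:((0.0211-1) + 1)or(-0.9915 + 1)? (-0.9915 + 1)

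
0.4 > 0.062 True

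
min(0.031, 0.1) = 0.031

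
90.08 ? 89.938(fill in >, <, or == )>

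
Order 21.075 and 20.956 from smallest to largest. 20.956, 21.075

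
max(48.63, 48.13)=48.63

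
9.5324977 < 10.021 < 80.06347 True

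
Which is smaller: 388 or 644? 388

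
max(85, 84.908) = 85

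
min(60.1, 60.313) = 60.1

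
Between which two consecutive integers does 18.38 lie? 18 and 19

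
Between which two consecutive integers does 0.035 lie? 0 and 1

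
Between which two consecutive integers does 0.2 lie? 0 and 1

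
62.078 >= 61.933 True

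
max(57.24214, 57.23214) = 57.24214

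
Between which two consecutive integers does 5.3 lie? 5 and 6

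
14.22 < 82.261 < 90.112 True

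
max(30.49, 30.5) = 30.5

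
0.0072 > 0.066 False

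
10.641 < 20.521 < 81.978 True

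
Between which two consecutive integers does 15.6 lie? 15 and 16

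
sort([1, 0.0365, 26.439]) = [0.0365, 1, 26.439]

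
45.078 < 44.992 False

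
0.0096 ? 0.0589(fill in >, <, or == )<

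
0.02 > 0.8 False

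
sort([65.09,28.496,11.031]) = [11.031,28.496,65.09]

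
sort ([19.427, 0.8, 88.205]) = [0.8, 19.427, 88.205]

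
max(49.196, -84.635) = 49.196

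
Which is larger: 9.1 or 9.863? 9.863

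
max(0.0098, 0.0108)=0.0108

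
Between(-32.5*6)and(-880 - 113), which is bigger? (-32.5*6)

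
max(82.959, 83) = 83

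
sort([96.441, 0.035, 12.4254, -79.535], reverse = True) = [96.441, 12.4254, 0.035, -79.535]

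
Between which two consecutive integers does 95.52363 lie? 95 and 96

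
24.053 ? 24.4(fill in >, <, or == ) <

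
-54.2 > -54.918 True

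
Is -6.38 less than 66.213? Yes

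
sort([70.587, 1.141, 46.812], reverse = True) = [70.587, 46.812, 1.141]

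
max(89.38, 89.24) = 89.38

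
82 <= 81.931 False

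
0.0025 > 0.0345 False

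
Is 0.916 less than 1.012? Yes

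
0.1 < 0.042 False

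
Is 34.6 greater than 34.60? No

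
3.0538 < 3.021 False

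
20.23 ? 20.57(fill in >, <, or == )<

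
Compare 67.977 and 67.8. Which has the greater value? 67.977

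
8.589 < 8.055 False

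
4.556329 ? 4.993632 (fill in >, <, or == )<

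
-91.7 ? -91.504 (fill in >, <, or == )<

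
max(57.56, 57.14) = 57.56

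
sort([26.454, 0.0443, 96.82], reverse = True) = [96.82, 26.454, 0.0443]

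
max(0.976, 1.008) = 1.008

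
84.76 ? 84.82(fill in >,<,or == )<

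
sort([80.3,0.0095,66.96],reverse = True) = [80.3,66.96,0.0095]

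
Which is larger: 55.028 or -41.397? 55.028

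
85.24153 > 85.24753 False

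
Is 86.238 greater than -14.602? Yes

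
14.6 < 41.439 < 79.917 True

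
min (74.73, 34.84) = 34.84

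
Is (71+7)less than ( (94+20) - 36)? No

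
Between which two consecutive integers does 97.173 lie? 97 and 98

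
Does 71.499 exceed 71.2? Yes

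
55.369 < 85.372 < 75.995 False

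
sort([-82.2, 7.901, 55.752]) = [-82.2, 7.901, 55.752]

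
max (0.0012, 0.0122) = 0.0122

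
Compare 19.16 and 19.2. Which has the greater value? 19.2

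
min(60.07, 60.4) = 60.07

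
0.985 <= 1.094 True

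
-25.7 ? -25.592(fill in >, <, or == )<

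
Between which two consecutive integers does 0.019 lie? 0 and 1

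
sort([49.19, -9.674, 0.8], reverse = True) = [49.19, 0.8, -9.674]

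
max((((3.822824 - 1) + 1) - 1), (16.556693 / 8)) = 2.822824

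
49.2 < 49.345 True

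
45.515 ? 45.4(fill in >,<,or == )>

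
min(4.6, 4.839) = 4.6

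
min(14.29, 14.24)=14.24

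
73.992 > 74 False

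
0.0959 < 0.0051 False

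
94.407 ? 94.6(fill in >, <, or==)<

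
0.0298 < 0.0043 False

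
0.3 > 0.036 True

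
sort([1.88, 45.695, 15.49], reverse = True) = [45.695, 15.49, 1.88]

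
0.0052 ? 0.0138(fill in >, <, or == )<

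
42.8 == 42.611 False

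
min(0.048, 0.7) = 0.048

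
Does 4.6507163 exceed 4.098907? Yes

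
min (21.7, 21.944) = 21.7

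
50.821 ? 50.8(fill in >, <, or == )>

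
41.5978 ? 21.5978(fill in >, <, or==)>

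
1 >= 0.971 True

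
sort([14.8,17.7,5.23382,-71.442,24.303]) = [-71.442,5.23382,14.8,17.7,24.303]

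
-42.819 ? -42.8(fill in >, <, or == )<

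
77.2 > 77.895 False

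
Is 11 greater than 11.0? No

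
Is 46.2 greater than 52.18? No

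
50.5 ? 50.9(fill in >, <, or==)<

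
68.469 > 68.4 True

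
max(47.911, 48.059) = 48.059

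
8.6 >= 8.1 True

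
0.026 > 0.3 False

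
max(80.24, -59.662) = 80.24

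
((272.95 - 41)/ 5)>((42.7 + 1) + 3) False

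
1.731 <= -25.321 False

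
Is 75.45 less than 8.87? No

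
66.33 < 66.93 True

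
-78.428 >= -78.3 False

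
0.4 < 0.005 False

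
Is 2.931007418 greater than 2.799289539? Yes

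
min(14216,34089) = 14216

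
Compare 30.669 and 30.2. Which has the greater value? 30.669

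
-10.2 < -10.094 True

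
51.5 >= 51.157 True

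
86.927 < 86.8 False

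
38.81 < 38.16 False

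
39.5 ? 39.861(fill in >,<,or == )<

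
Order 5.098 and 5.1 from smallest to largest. 5.098, 5.1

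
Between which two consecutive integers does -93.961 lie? -94 and -93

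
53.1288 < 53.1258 False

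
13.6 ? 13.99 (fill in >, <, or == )<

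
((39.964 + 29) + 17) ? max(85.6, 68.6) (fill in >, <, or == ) >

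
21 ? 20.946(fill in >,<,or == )>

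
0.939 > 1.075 False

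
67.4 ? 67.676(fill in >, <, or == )<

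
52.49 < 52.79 True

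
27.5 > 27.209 True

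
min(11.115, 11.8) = 11.115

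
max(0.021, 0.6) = 0.6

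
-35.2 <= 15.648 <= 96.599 True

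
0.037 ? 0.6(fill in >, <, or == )<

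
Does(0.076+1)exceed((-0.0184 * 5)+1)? Yes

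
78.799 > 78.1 True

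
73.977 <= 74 True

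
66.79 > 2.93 True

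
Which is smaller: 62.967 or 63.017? 62.967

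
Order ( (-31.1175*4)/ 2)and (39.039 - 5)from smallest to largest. ( (-31.1175*4)/ 2),(39.039 - 5)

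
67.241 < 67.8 True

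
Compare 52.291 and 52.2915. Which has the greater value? 52.2915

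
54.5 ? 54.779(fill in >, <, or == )<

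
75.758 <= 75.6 False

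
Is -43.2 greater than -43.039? No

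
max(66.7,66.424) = 66.7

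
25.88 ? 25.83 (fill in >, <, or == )>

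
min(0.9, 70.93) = 0.9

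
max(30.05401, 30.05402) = 30.05402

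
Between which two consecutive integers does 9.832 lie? 9 and 10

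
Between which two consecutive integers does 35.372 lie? 35 and 36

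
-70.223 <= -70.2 True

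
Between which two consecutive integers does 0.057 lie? 0 and 1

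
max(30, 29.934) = 30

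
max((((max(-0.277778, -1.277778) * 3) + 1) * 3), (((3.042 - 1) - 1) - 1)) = 0.499998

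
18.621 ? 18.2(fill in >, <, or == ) >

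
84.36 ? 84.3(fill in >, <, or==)>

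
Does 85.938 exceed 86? No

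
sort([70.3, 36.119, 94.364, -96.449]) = [-96.449, 36.119, 70.3, 94.364]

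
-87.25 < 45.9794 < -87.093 False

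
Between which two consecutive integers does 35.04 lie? 35 and 36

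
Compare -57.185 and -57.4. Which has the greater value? -57.185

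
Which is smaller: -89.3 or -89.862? -89.862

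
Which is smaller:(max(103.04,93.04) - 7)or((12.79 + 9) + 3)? ((12.79 + 9) + 3)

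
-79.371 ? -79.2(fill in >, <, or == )<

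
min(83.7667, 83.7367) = 83.7367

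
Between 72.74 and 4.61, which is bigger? 72.74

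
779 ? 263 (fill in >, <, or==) >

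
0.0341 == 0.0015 False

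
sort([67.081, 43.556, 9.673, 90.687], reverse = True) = [90.687, 67.081, 43.556, 9.673]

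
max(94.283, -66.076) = 94.283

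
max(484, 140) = 484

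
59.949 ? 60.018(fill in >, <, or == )<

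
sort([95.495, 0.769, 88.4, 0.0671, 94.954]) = [0.0671, 0.769, 88.4, 94.954, 95.495]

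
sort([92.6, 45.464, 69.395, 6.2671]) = [6.2671, 45.464, 69.395, 92.6]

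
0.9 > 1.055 False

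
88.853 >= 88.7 True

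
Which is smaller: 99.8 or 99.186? 99.186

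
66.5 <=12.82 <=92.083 False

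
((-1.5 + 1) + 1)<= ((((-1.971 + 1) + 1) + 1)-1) False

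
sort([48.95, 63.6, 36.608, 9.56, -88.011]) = [-88.011, 9.56, 36.608, 48.95, 63.6]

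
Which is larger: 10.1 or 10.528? 10.528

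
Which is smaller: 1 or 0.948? 0.948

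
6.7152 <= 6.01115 False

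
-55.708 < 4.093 True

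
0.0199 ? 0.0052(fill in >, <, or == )>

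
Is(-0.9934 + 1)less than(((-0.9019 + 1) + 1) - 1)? Yes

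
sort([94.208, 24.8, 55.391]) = [24.8, 55.391, 94.208]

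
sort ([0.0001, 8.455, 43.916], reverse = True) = [43.916, 8.455, 0.0001]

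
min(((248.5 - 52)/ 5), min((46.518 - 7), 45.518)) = 39.3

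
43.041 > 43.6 False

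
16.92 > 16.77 True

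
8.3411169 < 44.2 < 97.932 True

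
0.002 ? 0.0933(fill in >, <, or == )<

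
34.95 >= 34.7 True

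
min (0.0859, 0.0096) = 0.0096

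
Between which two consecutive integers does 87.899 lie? 87 and 88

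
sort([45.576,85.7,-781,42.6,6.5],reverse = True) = [85.7,45.576,42.6,6.5,-781]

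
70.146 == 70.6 False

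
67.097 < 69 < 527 True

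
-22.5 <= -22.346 True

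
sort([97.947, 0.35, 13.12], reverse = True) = [97.947, 13.12, 0.35]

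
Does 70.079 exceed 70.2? No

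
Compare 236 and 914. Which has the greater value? 914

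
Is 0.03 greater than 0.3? No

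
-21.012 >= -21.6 True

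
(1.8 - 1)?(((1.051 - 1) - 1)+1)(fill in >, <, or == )>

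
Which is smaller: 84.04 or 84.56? 84.04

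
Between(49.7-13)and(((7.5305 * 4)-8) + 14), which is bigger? (49.7-13)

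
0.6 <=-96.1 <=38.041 False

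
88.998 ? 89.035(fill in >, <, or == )<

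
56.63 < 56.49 False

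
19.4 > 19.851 False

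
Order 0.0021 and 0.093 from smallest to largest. 0.0021, 0.093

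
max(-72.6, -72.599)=-72.599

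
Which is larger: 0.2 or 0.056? 0.2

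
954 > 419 True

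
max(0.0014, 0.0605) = 0.0605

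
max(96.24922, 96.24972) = 96.24972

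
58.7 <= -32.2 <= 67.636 False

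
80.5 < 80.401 False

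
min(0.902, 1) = 0.902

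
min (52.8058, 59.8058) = 52.8058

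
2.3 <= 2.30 True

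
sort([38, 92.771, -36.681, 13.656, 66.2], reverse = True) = [92.771, 66.2, 38, 13.656, -36.681]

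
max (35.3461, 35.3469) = 35.3469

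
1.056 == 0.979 False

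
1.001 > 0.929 True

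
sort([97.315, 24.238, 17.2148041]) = [17.2148041, 24.238, 97.315]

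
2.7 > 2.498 True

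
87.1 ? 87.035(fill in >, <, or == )>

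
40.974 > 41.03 False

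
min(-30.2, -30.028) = -30.2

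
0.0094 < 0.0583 True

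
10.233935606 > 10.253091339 False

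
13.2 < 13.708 True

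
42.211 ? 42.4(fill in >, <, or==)<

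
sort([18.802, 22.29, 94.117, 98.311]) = [18.802, 22.29, 94.117, 98.311]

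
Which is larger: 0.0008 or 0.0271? 0.0271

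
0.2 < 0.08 False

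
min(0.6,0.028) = 0.028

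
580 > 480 True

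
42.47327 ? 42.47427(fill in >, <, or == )<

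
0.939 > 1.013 False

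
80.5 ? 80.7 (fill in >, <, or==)<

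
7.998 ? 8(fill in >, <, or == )<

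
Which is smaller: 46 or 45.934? 45.934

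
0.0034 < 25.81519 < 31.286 True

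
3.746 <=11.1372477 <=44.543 True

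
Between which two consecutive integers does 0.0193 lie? 0 and 1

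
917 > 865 True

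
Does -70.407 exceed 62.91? No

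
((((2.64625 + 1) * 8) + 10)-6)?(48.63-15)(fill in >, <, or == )<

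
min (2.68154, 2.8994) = 2.68154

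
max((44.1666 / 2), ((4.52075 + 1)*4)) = 22.0833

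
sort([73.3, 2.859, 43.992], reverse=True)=[73.3, 43.992, 2.859]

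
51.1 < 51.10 False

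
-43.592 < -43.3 True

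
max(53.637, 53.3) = 53.637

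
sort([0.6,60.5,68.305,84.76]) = [0.6,60.5,68.305,84.76]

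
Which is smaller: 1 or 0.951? 0.951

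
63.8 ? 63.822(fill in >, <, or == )<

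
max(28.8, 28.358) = 28.8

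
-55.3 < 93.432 True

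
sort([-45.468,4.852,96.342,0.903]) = [-45.468,0.903,4.852,96.342]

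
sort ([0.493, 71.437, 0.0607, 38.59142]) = [0.0607, 0.493, 38.59142, 71.437]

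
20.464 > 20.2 True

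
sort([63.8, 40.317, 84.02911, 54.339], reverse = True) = [84.02911, 63.8, 54.339, 40.317]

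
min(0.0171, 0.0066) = 0.0066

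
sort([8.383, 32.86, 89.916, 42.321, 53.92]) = [8.383, 32.86, 42.321, 53.92, 89.916]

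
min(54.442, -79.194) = -79.194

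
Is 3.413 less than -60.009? No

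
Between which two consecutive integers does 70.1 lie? 70 and 71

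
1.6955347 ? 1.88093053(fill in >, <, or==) <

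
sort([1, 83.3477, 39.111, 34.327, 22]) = [1, 22, 34.327, 39.111, 83.3477]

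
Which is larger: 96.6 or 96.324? 96.6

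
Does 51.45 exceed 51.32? Yes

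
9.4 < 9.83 True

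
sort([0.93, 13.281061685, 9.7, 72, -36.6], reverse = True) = [72, 13.281061685, 9.7, 0.93, -36.6]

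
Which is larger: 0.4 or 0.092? 0.4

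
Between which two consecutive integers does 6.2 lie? 6 and 7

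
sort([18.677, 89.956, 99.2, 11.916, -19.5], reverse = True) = [99.2, 89.956, 18.677, 11.916, -19.5]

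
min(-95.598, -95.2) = -95.598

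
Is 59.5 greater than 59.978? No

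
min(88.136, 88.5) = 88.136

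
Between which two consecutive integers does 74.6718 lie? 74 and 75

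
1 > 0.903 True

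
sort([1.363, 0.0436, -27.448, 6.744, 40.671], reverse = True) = [40.671, 6.744, 1.363, 0.0436, -27.448]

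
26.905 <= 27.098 True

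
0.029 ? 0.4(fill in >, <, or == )<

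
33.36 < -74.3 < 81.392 False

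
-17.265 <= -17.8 False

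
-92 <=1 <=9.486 True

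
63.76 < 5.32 False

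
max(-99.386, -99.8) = -99.386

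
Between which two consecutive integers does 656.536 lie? 656 and 657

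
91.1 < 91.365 True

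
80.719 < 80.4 False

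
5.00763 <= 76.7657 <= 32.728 False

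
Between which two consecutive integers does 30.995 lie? 30 and 31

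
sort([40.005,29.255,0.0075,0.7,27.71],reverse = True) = [40.005,29.255,27.71,0.7,0.0075]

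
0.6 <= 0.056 False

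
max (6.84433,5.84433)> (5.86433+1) False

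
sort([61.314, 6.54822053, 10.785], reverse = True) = [61.314, 10.785, 6.54822053]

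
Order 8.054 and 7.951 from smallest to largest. 7.951, 8.054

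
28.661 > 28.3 True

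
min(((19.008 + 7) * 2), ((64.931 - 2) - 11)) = 51.931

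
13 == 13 True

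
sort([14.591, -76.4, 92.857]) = [-76.4, 14.591, 92.857]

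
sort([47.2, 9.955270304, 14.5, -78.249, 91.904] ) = [-78.249, 9.955270304, 14.5, 47.2, 91.904]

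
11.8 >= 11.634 True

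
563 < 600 True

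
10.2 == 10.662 False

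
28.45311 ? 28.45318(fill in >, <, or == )<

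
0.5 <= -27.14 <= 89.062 False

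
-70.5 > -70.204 False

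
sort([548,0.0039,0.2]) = [0.0039,0.2,548]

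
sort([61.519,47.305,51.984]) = [47.305,51.984,61.519]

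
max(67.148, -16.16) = 67.148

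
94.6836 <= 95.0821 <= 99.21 True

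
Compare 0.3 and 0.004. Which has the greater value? 0.3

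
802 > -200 True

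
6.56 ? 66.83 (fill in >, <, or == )<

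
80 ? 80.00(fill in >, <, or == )==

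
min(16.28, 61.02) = 16.28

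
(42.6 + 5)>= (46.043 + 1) True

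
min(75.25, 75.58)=75.25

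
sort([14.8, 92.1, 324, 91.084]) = [14.8, 91.084, 92.1, 324]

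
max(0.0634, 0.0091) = 0.0634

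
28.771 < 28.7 False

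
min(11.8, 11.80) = 11.8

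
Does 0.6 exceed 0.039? Yes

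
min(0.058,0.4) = 0.058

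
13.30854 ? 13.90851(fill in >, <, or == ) <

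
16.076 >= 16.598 False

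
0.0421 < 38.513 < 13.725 False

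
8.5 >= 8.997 False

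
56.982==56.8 False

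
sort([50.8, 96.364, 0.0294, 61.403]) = [0.0294, 50.8, 61.403, 96.364]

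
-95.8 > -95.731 False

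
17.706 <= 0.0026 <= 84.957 False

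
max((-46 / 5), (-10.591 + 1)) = -9.2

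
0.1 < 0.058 False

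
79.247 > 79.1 True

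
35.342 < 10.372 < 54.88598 False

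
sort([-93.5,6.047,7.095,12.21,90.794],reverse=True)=[90.794,12.21,7.095,6.047,-93.5]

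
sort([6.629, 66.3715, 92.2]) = [6.629, 66.3715, 92.2]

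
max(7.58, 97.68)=97.68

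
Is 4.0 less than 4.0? No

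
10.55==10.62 False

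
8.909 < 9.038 True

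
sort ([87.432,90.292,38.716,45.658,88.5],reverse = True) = [90.292,88.5,87.432,45.658,38.716]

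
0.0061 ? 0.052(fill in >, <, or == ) <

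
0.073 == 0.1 False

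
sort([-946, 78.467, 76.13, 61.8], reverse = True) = [78.467, 76.13, 61.8, -946]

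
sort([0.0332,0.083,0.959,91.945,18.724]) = [0.0332,0.083,0.959,18.724,91.945]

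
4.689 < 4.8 True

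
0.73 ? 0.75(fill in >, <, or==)<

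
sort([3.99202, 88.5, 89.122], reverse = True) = [89.122, 88.5, 3.99202]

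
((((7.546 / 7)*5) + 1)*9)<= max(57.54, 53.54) True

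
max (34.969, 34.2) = 34.969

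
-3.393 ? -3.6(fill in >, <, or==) >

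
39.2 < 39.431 True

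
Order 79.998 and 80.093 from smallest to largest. 79.998, 80.093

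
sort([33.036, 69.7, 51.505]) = [33.036, 51.505, 69.7]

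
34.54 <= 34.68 True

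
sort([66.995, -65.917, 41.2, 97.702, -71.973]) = [-71.973, -65.917, 41.2, 66.995, 97.702]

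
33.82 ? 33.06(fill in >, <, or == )>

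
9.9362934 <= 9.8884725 False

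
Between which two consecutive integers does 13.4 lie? 13 and 14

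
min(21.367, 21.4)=21.367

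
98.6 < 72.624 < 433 False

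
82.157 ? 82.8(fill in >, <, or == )<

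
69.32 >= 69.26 True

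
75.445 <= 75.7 True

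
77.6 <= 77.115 False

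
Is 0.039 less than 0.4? Yes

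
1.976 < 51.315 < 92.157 True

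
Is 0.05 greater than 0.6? No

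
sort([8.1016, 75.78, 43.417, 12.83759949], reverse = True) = [75.78, 43.417, 12.83759949, 8.1016]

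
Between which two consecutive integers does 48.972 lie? 48 and 49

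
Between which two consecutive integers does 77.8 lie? 77 and 78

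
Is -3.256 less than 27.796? Yes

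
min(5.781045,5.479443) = 5.479443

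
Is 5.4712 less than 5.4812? Yes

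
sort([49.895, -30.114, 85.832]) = [-30.114, 49.895, 85.832]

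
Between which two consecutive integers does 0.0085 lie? 0 and 1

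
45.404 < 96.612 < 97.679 True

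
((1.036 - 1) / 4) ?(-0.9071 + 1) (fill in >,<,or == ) <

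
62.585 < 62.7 True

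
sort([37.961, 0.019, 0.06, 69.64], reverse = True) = [69.64, 37.961, 0.06, 0.019]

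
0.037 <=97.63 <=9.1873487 False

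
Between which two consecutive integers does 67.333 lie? 67 and 68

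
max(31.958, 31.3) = 31.958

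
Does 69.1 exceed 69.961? No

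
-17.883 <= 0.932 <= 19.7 True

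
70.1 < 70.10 False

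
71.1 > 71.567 False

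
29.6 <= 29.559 False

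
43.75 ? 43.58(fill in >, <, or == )>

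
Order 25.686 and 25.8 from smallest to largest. 25.686, 25.8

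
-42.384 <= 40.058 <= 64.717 True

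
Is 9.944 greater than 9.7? Yes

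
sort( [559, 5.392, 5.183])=[5.183, 5.392, 559]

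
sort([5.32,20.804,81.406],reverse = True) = [81.406,20.804,5.32]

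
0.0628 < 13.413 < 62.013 True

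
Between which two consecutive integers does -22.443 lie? -23 and -22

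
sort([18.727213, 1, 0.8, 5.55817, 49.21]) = [0.8, 1, 5.55817, 18.727213, 49.21]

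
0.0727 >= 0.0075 True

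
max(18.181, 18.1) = 18.181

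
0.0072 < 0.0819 True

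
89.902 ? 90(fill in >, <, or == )<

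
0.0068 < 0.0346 True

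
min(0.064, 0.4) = 0.064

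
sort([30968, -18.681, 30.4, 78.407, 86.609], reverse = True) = [30968, 86.609, 78.407, 30.4, -18.681]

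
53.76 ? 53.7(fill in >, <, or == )>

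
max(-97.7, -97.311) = -97.311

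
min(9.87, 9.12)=9.12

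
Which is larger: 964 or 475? 964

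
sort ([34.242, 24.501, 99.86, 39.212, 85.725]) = [24.501, 34.242, 39.212, 85.725, 99.86]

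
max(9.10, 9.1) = 9.1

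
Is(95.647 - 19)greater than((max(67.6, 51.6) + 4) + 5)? Yes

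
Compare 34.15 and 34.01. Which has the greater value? 34.15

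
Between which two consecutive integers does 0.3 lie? 0 and 1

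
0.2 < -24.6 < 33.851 False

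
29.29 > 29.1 True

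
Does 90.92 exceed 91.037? No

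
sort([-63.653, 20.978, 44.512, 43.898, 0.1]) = [-63.653, 0.1, 20.978, 43.898, 44.512]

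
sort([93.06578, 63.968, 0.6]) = [0.6, 63.968, 93.06578]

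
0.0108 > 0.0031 True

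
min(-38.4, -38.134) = -38.4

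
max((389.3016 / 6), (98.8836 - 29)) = 69.8836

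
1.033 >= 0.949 True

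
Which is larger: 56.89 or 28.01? 56.89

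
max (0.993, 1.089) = 1.089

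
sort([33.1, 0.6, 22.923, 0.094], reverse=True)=[33.1, 22.923, 0.6, 0.094]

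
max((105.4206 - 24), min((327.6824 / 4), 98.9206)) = 81.9206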